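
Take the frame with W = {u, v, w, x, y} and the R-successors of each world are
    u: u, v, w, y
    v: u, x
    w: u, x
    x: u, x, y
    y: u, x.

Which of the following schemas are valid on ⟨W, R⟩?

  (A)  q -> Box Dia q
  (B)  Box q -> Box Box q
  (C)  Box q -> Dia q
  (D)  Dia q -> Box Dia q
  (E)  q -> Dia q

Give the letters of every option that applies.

R is not reflexive: not v R v.
R is not symmetric: v R x but not x R v.
R is not transitive: u R v and v R x but not u R x.
R is not euclidean: u R v and u R w but not v R w.
R is serial: every world has an R-successor.
(A) q -> Box Dia q is axiom B; it is valid on a frame exactly when R is symmetric. R is not symmetric, so not valid.
(B) Box q -> Box Box q (axiom 4) characterises the transitive frames. R is not transitive — not valid.
(C) Box q -> Dia q (axiom D) characterises the serial frames. R is serial — valid.
(D) Dia q -> Box Dia q (axiom 5) characterises the euclidean frames. R is not euclidean — not valid.
(E) q -> Dia q is the dual of axiom T, which corresponds to reflexivity. R is not reflexive — not valid.

C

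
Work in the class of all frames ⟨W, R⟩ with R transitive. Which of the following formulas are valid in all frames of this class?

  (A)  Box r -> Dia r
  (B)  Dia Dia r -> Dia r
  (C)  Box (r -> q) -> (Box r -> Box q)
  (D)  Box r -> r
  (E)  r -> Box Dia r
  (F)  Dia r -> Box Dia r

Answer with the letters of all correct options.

B, C

(A) axiom D: valid iff R is serial. Such an R need not be serial — not valid.
(B) Dia Dia r -> Dia r is the dual of axiom 4; it is valid on a frame exactly when R is transitive. Every such R is transitive, so valid.
(C) this is just K, valid on every normal frame.
(D) axiom T: valid iff R is reflexive. Such an R need not be reflexive — not valid.
(E) r -> Box Dia r (axiom B) characterises the symmetric frames. Such an R need not be symmetric — not valid.
(F) Dia r -> Box Dia r is axiom 5, which corresponds to the euclidean property. Such an R need not be euclidean — not valid.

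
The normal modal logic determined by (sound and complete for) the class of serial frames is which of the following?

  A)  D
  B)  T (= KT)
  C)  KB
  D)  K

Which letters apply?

(A) D is determined by exactly this class.
(B) T (= KT) is determined by the class of reflexive frames.
(C) KB is determined by the class of symmetric frames.
(D) K is determined by the class of arbitrary frames.

A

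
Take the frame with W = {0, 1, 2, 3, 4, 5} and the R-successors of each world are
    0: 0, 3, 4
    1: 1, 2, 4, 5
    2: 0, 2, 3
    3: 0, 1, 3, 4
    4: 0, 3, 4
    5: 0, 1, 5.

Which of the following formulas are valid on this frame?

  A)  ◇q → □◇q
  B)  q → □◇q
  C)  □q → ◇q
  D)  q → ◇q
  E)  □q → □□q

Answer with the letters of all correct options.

C, D

R is reflexive: each world relates to itself.
R is not symmetric: 1 R 2 but not 2 R 1.
R is not transitive: 0 R 3 and 3 R 1 but not 0 R 1.
R is not euclidean: 1 R 2 and 1 R 1 but not 2 R 1.
R is serial: every world has an R-successor.
(A) axiom 5: valid iff R is euclidean. R is not euclidean — not valid.
(B) q → □◇q (axiom B) characterises the symmetric frames. R is not symmetric — not valid.
(C) □q → ◇q (axiom D) characterises the serial frames. R is serial — valid.
(D) q → ◇q (the dual of axiom T) characterises the reflexive frames. R is reflexive — valid.
(E) axiom 4: valid iff R is transitive. R is not transitive — not valid.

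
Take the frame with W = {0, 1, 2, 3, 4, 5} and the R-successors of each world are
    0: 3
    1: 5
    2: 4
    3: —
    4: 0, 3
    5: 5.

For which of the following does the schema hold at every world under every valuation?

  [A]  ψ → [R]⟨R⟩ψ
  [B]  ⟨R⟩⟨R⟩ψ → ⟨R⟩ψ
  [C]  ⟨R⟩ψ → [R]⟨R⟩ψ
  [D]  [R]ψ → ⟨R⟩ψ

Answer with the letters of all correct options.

none

R is not symmetric: 0 R 3 but not 3 R 0.
R is not transitive: 2 R 4 and 4 R 0 but not 2 R 0.
R is not euclidean: 4 R 3 and 4 R 0 but not 3 R 0.
R is not serial: 3 has no R-successor.
(A) ψ → [R]⟨R⟩ψ is axiom B, which corresponds to symmetry. R is not symmetric — not valid.
(B) ⟨R⟩⟨R⟩ψ → ⟨R⟩ψ (the dual of axiom 4) characterises the transitive frames. R is not transitive — not valid.
(C) ⟨R⟩ψ → [R]⟨R⟩ψ is axiom 5, which corresponds to the euclidean property. R is not euclidean — not valid.
(D) axiom D: valid iff R is serial. R is not serial — not valid.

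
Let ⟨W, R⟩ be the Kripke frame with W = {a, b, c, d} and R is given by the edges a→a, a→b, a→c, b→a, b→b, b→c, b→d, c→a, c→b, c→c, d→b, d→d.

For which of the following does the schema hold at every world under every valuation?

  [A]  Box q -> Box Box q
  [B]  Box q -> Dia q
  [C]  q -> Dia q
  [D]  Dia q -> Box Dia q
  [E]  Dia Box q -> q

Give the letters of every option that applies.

B, C, E

R is reflexive: each world relates to itself.
R is symmetric: every R-edge is matched by its reverse.
R is not transitive: a R b and b R d but not a R d.
R is not euclidean: b R a and b R d but not a R d.
R is serial: every world has an R-successor.
(A) Box q -> Box Box q is axiom 4; it is valid on a frame exactly when R is transitive. R is not transitive, so not valid.
(B) Box q -> Dia q is axiom D, which corresponds to seriality. R is serial — valid.
(C) q -> Dia q is the dual of axiom T; it is valid on a frame exactly when R is reflexive. R is reflexive, so valid.
(D) Dia q -> Box Dia q (axiom 5) characterises the euclidean frames. R is not euclidean — not valid.
(E) the dual of axiom B: valid iff R is symmetric. R is symmetric — valid.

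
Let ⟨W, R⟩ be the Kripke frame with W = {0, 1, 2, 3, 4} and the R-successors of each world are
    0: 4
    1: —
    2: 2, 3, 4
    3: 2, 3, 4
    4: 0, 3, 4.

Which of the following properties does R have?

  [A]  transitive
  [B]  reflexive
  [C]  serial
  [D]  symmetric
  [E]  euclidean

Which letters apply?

(A) not transitive: 0 R 4 and 4 R 0 but not 0 R 0.
(B) not reflexive: not 0 R 0.
(C) not serial: 1 has no R-successor.
(D) not symmetric: 2 R 4 but not 4 R 2.
(E) not euclidean: 2 R 4 and 2 R 2 but not 4 R 2.

none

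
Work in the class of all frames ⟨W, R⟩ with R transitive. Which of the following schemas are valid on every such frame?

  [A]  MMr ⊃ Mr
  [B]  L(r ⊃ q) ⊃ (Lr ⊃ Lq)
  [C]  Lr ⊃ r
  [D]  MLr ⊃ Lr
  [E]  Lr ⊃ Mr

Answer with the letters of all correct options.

(A) the dual of axiom 4: valid iff R is transitive. Every such R is transitive — valid.
(B) L(r ⊃ q) ⊃ (Lr ⊃ Lq) is axiom K, valid on every Kripke frame — valid.
(C) Lr ⊃ r (axiom T) characterises the reflexive frames. Such an R need not be reflexive — not valid.
(D) MLr ⊃ Lr (the dual of axiom 5) characterises the euclidean frames. Such an R need not be euclidean — not valid.
(E) Lr ⊃ Mr (axiom D) characterises the serial frames. Such an R need not be serial — not valid.

A, B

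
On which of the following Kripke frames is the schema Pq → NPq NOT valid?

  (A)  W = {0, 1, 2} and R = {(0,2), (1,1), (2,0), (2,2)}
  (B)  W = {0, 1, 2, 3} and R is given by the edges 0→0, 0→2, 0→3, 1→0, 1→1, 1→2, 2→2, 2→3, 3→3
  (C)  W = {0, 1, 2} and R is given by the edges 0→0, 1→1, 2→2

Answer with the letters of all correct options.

A, B

The schema Pq → NPq is axiom 5; it is valid on a frame iff R is euclidean.
(A) R is not euclidean (2 R 0 and 2 R 0 but not 0 R 0), so the schema fails here.
(B) R is not euclidean (0 R 2 and 0 R 0 but not 2 R 0), so the schema fails here.
(C) R is euclidean (any two R-successors of the same world are R-related), so the schema is valid here.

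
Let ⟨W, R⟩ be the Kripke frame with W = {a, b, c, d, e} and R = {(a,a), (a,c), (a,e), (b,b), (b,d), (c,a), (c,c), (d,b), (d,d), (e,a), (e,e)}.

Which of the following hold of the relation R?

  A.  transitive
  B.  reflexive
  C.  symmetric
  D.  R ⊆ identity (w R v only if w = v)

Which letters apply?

(A) not transitive: c R a and a R e but not c R e.
(B) reflexive: each world relates to itself.
(C) symmetric: every R-edge is matched by its reverse.
(D) not ⊆ identity: a R c with a ≠ c.

B, C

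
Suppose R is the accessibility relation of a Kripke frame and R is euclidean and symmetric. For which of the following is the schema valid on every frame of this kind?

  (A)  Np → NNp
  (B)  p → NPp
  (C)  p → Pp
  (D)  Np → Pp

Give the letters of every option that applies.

A symmetric euclidean relation is transitive (uRv and vRw give vRu by symmetry, then uRw by the euclidean condition, applied at v).
(A) Np → NNp is axiom 4, which corresponds to transitivity. Every such R is transitive — valid.
(B) p → NPp is axiom B; it is valid on a frame exactly when R is symmetric. Every such R is symmetric, so valid.
(C) p → Pp is the dual of axiom T, which corresponds to reflexivity. Such an R need not be reflexive — not valid.
(D) axiom D: valid iff R is serial. Such an R need not be serial — not valid.

A, B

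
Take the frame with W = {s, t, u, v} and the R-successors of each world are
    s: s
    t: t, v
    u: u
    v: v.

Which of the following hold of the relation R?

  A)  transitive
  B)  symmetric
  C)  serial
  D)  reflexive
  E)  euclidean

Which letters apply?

(A) transitive: R is closed under composition.
(B) not symmetric: t R v but not v R t.
(C) serial: every world has an R-successor.
(D) reflexive: each world relates to itself.
(E) not euclidean: t R v and t R t but not v R t.

A, C, D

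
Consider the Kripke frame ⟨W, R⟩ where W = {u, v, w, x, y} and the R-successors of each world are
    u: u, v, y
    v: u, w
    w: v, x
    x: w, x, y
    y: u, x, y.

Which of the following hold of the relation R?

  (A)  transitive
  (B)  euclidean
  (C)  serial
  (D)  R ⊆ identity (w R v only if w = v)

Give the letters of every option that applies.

(A) not transitive: u R v and v R w but not u R w.
(B) not euclidean: u R v and u R y but not v R y.
(C) serial: every world has an R-successor.
(D) not ⊆ identity: u R v with u ≠ v.

C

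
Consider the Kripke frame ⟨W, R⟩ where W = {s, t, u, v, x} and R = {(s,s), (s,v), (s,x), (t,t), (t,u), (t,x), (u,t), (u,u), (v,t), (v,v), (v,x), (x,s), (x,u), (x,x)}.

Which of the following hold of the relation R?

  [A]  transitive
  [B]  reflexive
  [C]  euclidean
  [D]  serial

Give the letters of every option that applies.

(A) not transitive: s R v and v R t but not s R t.
(B) reflexive: each world relates to itself.
(C) not euclidean: s R v and s R s but not v R s.
(D) serial: every world has an R-successor.

B, D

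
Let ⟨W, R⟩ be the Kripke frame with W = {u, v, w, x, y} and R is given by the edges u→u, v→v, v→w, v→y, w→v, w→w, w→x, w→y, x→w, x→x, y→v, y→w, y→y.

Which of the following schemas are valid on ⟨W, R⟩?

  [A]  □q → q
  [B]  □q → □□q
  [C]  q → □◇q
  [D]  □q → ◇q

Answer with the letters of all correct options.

R is reflexive: each world relates to itself.
R is symmetric: every R-edge is matched by its reverse.
R is not transitive: v R w and w R x but not v R x.
R is serial: every world has an R-successor.
(A) □q → q is axiom T; it is valid on a frame exactly when R is reflexive. R is reflexive, so valid.
(B) □q → □□q (axiom 4) characterises the transitive frames. R is not transitive — not valid.
(C) q → □◇q is axiom B, which corresponds to symmetry. R is symmetric — valid.
(D) axiom D: valid iff R is serial. R is serial — valid.

A, C, D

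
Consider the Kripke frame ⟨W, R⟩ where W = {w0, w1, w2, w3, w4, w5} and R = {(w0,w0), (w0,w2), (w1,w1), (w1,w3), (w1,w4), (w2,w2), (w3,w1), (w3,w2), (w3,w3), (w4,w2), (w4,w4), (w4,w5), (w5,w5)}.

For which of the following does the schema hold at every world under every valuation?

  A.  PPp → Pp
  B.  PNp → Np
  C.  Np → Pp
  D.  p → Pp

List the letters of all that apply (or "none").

C, D

R is reflexive: each world relates to itself.
R is not transitive: w1 R w3 and w3 R w2 but not w1 R w2.
R is not euclidean: w0 R w2 and w0 R w0 but not w2 R w0.
R is serial: every world has an R-successor.
(A) PPp → Pp (the dual of axiom 4) characterises the transitive frames. R is not transitive — not valid.
(B) PNp → Np is the dual of axiom 5, which corresponds to the euclidean property. R is not euclidean — not valid.
(C) Np → Pp is axiom D, which corresponds to seriality. R is serial — valid.
(D) p → Pp (the dual of axiom T) characterises the reflexive frames. R is reflexive — valid.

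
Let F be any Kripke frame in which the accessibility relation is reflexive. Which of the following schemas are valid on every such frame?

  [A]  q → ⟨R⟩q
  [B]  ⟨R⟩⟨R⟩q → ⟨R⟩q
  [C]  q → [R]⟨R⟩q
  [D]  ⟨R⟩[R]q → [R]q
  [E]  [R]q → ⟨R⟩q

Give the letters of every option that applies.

A reflexive relation is serial.
(A) q → ⟨R⟩q (the dual of axiom T) characterises the reflexive frames. Every such R is reflexive — valid.
(B) ⟨R⟩⟨R⟩q → ⟨R⟩q is the dual of axiom 4; it is valid on a frame exactly when R is transitive. Such an R need not be transitive, so not valid.
(C) q → [R]⟨R⟩q (axiom B) characterises the symmetric frames. Such an R need not be symmetric — not valid.
(D) the dual of axiom 5: valid iff R is euclidean. Such an R need not be euclidean — not valid.
(E) [R]q → ⟨R⟩q is axiom D; it is valid on a frame exactly when R is serial. Every such R is serial, so valid.

A, E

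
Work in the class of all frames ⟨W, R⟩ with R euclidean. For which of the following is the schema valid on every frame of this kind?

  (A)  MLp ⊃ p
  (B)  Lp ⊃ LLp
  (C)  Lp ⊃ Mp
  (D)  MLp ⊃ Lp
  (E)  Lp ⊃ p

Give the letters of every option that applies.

D

(A) MLp ⊃ p (the dual of axiom B) characterises the symmetric frames. Such an R need not be symmetric — not valid.
(B) Lp ⊃ LLp (axiom 4) characterises the transitive frames. Such an R need not be transitive — not valid.
(C) axiom D: valid iff R is serial. Such an R need not be serial — not valid.
(D) MLp ⊃ Lp is the dual of axiom 5, which corresponds to the euclidean property. Every such R is euclidean — valid.
(E) Lp ⊃ p (axiom T) characterises the reflexive frames. Such an R need not be reflexive — not valid.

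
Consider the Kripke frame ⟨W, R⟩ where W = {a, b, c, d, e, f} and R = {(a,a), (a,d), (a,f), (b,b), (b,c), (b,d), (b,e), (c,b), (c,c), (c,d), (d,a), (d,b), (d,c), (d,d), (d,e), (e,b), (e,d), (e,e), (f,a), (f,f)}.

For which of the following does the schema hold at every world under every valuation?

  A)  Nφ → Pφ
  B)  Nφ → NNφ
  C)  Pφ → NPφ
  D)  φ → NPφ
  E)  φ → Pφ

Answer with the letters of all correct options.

A, D, E

R is reflexive: each world relates to itself.
R is symmetric: every R-edge is matched by its reverse.
R is not transitive: a R d and d R b but not a R b.
R is not euclidean: a R d and a R f but not d R f.
R is serial: every world has an R-successor.
(A) Nφ → Pφ is axiom D, which corresponds to seriality. R is serial — valid.
(B) Nφ → NNφ (axiom 4) characterises the transitive frames. R is not transitive — not valid.
(C) Pφ → NPφ is axiom 5; it is valid on a frame exactly when R is euclidean. R is not euclidean, so not valid.
(D) φ → NPφ is axiom B, which corresponds to symmetry. R is symmetric — valid.
(E) φ → Pφ (the dual of axiom T) characterises the reflexive frames. R is reflexive — valid.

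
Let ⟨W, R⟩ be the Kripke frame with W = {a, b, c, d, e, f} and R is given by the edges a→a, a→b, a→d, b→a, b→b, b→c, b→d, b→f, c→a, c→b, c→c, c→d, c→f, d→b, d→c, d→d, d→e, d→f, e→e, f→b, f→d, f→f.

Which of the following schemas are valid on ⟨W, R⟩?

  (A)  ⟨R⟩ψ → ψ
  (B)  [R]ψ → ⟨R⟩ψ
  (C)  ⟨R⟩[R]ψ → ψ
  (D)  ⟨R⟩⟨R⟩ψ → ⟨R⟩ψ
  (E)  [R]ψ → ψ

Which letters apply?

B, E

R is reflexive: each world relates to itself.
R is not symmetric: a R d but not d R a.
R is not transitive: a R b and b R c but not a R c.
R is serial: every world has an R-successor.
R is not a subset of the identity: a R b with a ≠ b.
(A) ⟨R⟩ψ → ψ is valid only on frames where every R-edge is a self-loop. Here R ⊄ identity — not valid.
(B) axiom D: valid iff R is serial. R is serial — valid.
(C) ⟨R⟩[R]ψ → ψ is the dual of axiom B, which corresponds to symmetry. R is not symmetric — not valid.
(D) ⟨R⟩⟨R⟩ψ → ⟨R⟩ψ is the dual of axiom 4, which corresponds to transitivity. R is not transitive — not valid.
(E) [R]ψ → ψ is axiom T, which corresponds to reflexivity. R is reflexive — valid.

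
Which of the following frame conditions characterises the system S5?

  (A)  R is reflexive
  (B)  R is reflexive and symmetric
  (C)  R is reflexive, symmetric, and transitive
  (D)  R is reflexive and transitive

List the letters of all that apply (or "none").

C

(A) this class determines T (= KT), not S5.
(B) this class determines B (= KTB), not S5.
(C) S5 is sound and complete for exactly this class.
(D) this class determines S4, not S5.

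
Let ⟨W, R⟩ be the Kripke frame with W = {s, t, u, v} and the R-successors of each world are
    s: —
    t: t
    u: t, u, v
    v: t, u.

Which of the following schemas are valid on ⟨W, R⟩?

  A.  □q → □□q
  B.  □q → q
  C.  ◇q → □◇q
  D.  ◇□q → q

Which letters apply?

R is not reflexive: not s R s.
R is not symmetric: u R t but not t R u.
R is not transitive: v R u and u R v but not v R v.
R is not euclidean: u R t and u R u but not t R u.
(A) axiom 4: valid iff R is transitive. R is not transitive — not valid.
(B) □q → q is axiom T, which corresponds to reflexivity. R is not reflexive — not valid.
(C) ◇q → □◇q is axiom 5, which corresponds to the euclidean property. R is not euclidean — not valid.
(D) ◇□q → q (the dual of axiom B) characterises the symmetric frames. R is not symmetric — not valid.

none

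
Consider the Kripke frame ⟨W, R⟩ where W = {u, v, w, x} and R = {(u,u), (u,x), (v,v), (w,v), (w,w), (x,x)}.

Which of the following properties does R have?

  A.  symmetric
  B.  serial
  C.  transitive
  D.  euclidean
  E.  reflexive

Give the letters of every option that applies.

(A) not symmetric: u R x but not x R u.
(B) serial: every world has an R-successor.
(C) transitive: R is closed under composition.
(D) not euclidean: u R x and u R u but not x R u.
(E) reflexive: each world relates to itself.

B, C, E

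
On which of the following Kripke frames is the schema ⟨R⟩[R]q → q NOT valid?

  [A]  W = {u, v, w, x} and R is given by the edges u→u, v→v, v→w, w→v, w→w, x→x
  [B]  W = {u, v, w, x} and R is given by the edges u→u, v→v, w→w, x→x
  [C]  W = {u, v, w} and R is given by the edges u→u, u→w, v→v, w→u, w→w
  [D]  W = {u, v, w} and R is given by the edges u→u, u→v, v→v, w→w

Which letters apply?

D

The schema ⟨R⟩[R]q → q is the dual of axiom B; it is valid on a frame iff R is symmetric.
(A) R is symmetric (every R-edge is matched by its reverse), so the schema is valid here.
(B) R is symmetric (every R-edge is matched by its reverse), so the schema is valid here.
(C) R is symmetric (every R-edge is matched by its reverse), so the schema is valid here.
(D) R is not symmetric (u R v but not v R u), so the schema fails here.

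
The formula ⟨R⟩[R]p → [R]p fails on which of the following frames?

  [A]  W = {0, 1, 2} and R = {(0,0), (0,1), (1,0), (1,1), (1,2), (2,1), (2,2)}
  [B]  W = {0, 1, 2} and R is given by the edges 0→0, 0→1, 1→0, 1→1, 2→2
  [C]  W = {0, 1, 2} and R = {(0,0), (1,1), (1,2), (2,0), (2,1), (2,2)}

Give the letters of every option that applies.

A, C

The schema ⟨R⟩[R]p → [R]p is the dual of axiom 5; it is valid on a frame iff R is euclidean.
(A) R is not euclidean (1 R 0 and 1 R 2 but not 0 R 2), so the schema fails here.
(B) R is euclidean (any two R-successors of the same world are R-related), so the schema is valid here.
(C) R is not euclidean (2 R 0 and 2 R 1 but not 0 R 1), so the schema fails here.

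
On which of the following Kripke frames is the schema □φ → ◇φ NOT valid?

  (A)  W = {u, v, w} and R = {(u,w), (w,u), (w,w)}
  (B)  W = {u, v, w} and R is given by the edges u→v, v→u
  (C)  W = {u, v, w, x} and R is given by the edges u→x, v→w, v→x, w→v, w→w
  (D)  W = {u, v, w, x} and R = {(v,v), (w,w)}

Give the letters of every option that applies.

A, B, C, D

The schema □φ → ◇φ is axiom D; it is valid on a frame iff R is serial.
(A) R is not serial (v has no R-successor), so the schema fails here.
(B) R is not serial (w has no R-successor), so the schema fails here.
(C) R is not serial (x has no R-successor), so the schema fails here.
(D) R is not serial (u has no R-successor), so the schema fails here.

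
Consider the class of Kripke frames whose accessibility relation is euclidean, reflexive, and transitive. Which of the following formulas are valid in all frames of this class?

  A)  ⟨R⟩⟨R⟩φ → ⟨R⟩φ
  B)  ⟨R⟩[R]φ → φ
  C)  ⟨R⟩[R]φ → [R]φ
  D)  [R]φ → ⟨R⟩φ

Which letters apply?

A relation that is euclidean, reflexive, and transitive is also serial and symmetric.
(A) the dual of axiom 4: valid iff R is transitive. Every such R is transitive — valid.
(B) ⟨R⟩[R]φ → φ is the dual of axiom B, which corresponds to symmetry. Every such R is symmetric — valid.
(C) ⟨R⟩[R]φ → [R]φ (the dual of axiom 5) characterises the euclidean frames. Every such R is euclidean — valid.
(D) [R]φ → ⟨R⟩φ is axiom D; it is valid on a frame exactly when R is serial. Every such R is serial, so valid.

A, B, C, D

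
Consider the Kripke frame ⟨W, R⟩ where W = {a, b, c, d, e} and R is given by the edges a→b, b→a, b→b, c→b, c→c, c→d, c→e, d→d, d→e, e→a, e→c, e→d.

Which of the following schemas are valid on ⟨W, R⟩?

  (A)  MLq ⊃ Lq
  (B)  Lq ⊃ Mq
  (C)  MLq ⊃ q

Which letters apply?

R is not symmetric: c R b but not b R c.
R is not euclidean: c R b and c R c but not b R c.
R is serial: every world has an R-successor.
(A) MLq ⊃ Lq is the dual of axiom 5, which corresponds to the euclidean property. R is not euclidean — not valid.
(B) Lq ⊃ Mq is axiom D; it is valid on a frame exactly when R is serial. R is serial, so valid.
(C) MLq ⊃ q is the dual of axiom B; it is valid on a frame exactly when R is symmetric. R is not symmetric, so not valid.

B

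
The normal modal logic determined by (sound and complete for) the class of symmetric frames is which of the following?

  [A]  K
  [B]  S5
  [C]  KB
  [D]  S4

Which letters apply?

C

(A) K is determined by the class of arbitrary frames.
(B) S5 is determined by the class of reflexive, symmetric, and transitive frames.
(C) KB is determined by exactly this class.
(D) S4 is determined by the class of reflexive and transitive frames.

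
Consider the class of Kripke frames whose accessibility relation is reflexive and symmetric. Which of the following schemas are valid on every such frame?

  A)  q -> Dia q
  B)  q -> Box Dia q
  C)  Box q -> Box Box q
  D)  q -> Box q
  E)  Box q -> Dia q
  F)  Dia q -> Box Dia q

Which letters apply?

Reflexive relations are serial.
(A) q -> Dia q (the dual of axiom T) characterises the reflexive frames. Every such R is reflexive — valid.
(B) q -> Box Dia q (axiom B) characterises the symmetric frames. Every such R is symmetric — valid.
(C) axiom 4: valid iff R is transitive. Such an R need not be transitive — not valid.
(D) q -> Box q (equivalent to ◇p→p) corresponds to R being a subset of the identity. Such an R need not be a subset of the identity, so not valid.
(E) Box q -> Dia q is axiom D; it is valid on a frame exactly when R is serial. Every such R is serial, so valid.
(F) axiom 5: valid iff R is euclidean. Such an R need not be euclidean — not valid.

A, B, E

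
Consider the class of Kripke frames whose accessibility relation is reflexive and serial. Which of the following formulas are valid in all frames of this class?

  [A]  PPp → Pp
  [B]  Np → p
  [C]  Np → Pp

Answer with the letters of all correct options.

(A) the dual of axiom 4: valid iff R is transitive. Such an R need not be transitive — not valid.
(B) axiom T: valid iff R is reflexive. Every such R is reflexive — valid.
(C) Np → Pp (axiom D) characterises the serial frames. Every such R is serial — valid.

B, C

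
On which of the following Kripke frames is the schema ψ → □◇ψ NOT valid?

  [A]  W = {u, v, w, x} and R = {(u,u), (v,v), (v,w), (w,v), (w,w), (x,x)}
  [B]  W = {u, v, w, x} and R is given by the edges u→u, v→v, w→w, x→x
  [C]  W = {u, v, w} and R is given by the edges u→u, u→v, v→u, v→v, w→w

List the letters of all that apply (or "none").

none

The schema ψ → □◇ψ is axiom B; it is valid on a frame iff R is symmetric.
(A) R is symmetric (every R-edge is matched by its reverse), so the schema is valid here.
(B) R is symmetric (every R-edge is matched by its reverse), so the schema is valid here.
(C) R is symmetric (every R-edge is matched by its reverse), so the schema is valid here.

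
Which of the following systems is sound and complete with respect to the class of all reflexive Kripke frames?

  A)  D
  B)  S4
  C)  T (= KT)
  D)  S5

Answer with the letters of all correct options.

(A) D is determined by the class of serial frames.
(B) S4 is determined by the class of reflexive and transitive frames.
(C) T (= KT) is determined by exactly this class.
(D) S5 is determined by the class of reflexive, symmetric, and transitive frames.

C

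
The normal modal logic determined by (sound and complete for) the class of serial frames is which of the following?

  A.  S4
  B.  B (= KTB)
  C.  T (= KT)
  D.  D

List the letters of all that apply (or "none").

D

(A) S4 is determined by the class of reflexive and transitive frames.
(B) B (= KTB) is determined by the class of reflexive and symmetric frames.
(C) T (= KT) is determined by the class of reflexive frames.
(D) D is determined by exactly this class.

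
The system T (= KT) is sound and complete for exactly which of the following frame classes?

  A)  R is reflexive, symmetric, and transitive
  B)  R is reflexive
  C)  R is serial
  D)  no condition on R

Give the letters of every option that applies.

B

(A) this class determines S5, not T (= KT).
(B) T (= KT) is sound and complete for exactly this class.
(C) this class determines D, not T (= KT).
(D) this class determines K, not T (= KT).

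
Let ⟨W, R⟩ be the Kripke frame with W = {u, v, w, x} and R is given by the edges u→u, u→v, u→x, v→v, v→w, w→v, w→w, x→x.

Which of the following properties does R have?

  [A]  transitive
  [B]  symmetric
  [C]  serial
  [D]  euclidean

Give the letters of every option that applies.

C

(A) not transitive: u R v and v R w but not u R w.
(B) not symmetric: u R v but not v R u.
(C) serial: every world has an R-successor.
(D) not euclidean: u R v and u R u but not v R u.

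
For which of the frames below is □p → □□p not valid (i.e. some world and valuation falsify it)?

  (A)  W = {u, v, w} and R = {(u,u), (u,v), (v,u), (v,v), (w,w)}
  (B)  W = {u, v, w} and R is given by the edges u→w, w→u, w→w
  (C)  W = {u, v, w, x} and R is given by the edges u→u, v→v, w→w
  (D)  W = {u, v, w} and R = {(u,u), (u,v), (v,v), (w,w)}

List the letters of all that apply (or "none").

B

The schema □p → □□p is axiom 4; it is valid on a frame iff R is transitive.
(A) R is transitive (R is closed under composition), so the schema is valid here.
(B) R is not transitive (u R w and w R u but not u R u), so the schema fails here.
(C) R is transitive (R is closed under composition), so the schema is valid here.
(D) R is transitive (R is closed under composition), so the schema is valid here.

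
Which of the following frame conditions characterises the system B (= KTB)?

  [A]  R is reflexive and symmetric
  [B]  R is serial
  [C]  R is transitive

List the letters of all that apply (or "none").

A

(A) B (= KTB) is sound and complete for exactly this class.
(B) this class determines D, not B (= KTB).
(C) this class determines K4, not B (= KTB).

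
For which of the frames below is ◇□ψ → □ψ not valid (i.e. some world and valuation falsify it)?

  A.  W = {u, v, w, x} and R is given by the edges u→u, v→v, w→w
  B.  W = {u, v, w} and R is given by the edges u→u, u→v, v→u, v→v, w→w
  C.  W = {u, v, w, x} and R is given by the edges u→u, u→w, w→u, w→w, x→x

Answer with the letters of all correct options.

none

The schema ◇□ψ → □ψ is the dual of axiom 5; it is valid on a frame iff R is euclidean.
(A) R is euclidean (any two R-successors of the same world are R-related), so the schema is valid here.
(B) R is euclidean (any two R-successors of the same world are R-related), so the schema is valid here.
(C) R is euclidean (any two R-successors of the same world are R-related), so the schema is valid here.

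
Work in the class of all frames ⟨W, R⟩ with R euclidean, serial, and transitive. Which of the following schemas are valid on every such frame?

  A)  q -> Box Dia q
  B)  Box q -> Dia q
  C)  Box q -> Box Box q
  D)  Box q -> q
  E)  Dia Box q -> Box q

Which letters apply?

B, C, E

(A) q -> Box Dia q is axiom B; it is valid on a frame exactly when R is symmetric. Such an R need not be symmetric, so not valid.
(B) axiom D: valid iff R is serial. Every such R is serial — valid.
(C) Box q -> Box Box q (axiom 4) characterises the transitive frames. Every such R is transitive — valid.
(D) axiom T: valid iff R is reflexive. Such an R need not be reflexive — not valid.
(E) Dia Box q -> Box q (the dual of axiom 5) characterises the euclidean frames. Every such R is euclidean — valid.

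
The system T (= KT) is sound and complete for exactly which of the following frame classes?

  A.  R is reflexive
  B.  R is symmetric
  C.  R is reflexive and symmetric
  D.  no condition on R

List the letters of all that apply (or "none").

A

(A) T (= KT) is sound and complete for exactly this class.
(B) this class determines KB, not T (= KT).
(C) this class determines B (= KTB), not T (= KT).
(D) this class determines K, not T (= KT).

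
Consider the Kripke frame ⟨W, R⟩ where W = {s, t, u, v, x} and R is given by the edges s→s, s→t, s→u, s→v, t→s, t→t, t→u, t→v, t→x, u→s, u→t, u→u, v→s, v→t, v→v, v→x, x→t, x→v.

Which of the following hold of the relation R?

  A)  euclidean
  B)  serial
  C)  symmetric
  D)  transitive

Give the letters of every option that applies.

B, C

(A) not euclidean: s R u and s R v but not u R v.
(B) serial: every world has an R-successor.
(C) symmetric: every R-edge is matched by its reverse.
(D) not transitive: s R t and t R x but not s R x.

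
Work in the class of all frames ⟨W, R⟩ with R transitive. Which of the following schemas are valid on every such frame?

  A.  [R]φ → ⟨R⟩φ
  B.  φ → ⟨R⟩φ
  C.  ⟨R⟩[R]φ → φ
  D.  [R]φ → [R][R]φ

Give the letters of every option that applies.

(A) [R]φ → ⟨R⟩φ is axiom D, which corresponds to seriality. Such an R need not be serial — not valid.
(B) φ → ⟨R⟩φ is the dual of axiom T; it is valid on a frame exactly when R is reflexive. Such an R need not be reflexive, so not valid.
(C) ⟨R⟩[R]φ → φ (the dual of axiom B) characterises the symmetric frames. Such an R need not be symmetric — not valid.
(D) [R]φ → [R][R]φ is axiom 4; it is valid on a frame exactly when R is transitive. Every such R is transitive, so valid.

D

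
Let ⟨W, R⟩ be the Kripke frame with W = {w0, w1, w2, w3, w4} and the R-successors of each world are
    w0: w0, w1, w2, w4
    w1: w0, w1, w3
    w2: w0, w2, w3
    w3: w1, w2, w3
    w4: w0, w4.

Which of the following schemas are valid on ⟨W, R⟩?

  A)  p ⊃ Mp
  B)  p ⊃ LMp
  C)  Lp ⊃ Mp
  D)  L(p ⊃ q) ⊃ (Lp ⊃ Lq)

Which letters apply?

R is reflexive: each world relates to itself.
R is symmetric: every R-edge is matched by its reverse.
R is serial: every world has an R-successor.
(A) the dual of axiom T: valid iff R is reflexive. R is reflexive — valid.
(B) p ⊃ LMp is axiom B, which corresponds to symmetry. R is symmetric — valid.
(C) Lp ⊃ Mp is axiom D, which corresponds to seriality. R is serial — valid.
(D) L(p ⊃ q) ⊃ (Lp ⊃ Lq) is the K axiom; it holds on all frames — valid.

A, B, C, D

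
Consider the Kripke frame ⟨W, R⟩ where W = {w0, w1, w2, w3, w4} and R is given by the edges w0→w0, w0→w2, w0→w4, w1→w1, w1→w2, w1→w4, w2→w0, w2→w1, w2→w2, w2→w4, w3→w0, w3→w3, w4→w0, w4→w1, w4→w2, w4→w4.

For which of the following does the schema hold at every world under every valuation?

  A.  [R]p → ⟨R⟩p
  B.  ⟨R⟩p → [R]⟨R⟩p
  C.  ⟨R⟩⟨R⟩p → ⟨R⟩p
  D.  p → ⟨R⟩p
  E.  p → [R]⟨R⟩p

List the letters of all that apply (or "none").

A, D

R is reflexive: each world relates to itself.
R is not symmetric: w3 R w0 but not w0 R w3.
R is not transitive: w0 R w2 and w2 R w1 but not w0 R w1.
R is not euclidean: w2 R w0 and w2 R w1 but not w0 R w1.
R is serial: every world has an R-successor.
(A) [R]p → ⟨R⟩p is axiom D; it is valid on a frame exactly when R is serial. R is serial, so valid.
(B) axiom 5: valid iff R is euclidean. R is not euclidean — not valid.
(C) ⟨R⟩⟨R⟩p → ⟨R⟩p (the dual of axiom 4) characterises the transitive frames. R is not transitive — not valid.
(D) the dual of axiom T: valid iff R is reflexive. R is reflexive — valid.
(E) p → [R]⟨R⟩p is axiom B; it is valid on a frame exactly when R is symmetric. R is not symmetric, so not valid.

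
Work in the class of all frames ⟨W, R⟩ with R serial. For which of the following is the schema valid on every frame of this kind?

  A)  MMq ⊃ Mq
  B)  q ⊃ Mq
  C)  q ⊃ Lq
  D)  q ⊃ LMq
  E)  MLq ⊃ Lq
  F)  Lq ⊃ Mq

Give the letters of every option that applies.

(A) MMq ⊃ Mq is the dual of axiom 4, which corresponds to transitivity. Such an R need not be transitive — not valid.
(B) q ⊃ Mq is the dual of axiom T; it is valid on a frame exactly when R is reflexive. Such an R need not be reflexive, so not valid.
(C) q ⊃ Lq is equivalent to ◇p→p; it holds exactly when R ⊆ identity. Such an R need not be a subset of the identity — not valid.
(D) q ⊃ LMq (axiom B) characterises the symmetric frames. Such an R need not be symmetric — not valid.
(E) MLq ⊃ Lq is the dual of axiom 5; it is valid on a frame exactly when R is euclidean. Such an R need not be euclidean, so not valid.
(F) Lq ⊃ Mq is axiom D, which corresponds to seriality. Every such R is serial — valid.

F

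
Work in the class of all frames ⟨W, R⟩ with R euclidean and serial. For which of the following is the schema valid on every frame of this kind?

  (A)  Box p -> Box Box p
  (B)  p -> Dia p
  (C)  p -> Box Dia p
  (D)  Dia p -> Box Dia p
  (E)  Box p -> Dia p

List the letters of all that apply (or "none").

D, E

(A) Box p -> Box Box p (axiom 4) characterises the transitive frames. Such an R need not be transitive — not valid.
(B) the dual of axiom T: valid iff R is reflexive. Such an R need not be reflexive — not valid.
(C) axiom B: valid iff R is symmetric. Such an R need not be symmetric — not valid.
(D) Dia p -> Box Dia p is axiom 5; it is valid on a frame exactly when R is euclidean. Every such R is euclidean, so valid.
(E) axiom D: valid iff R is serial. Every such R is serial — valid.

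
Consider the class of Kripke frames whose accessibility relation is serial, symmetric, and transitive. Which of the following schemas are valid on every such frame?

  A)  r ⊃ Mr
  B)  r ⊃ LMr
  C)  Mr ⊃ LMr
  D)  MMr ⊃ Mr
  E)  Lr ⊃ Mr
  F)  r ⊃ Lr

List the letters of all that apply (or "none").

A serial symmetric transitive relation is reflexive (take any v with uRv; symmetry gives vRu and transitivity gives uRu), hence an equivalence relation.
(A) r ⊃ Mr (the dual of axiom T) characterises the reflexive frames. Every such R is reflexive — valid.
(B) axiom B: valid iff R is symmetric. Every such R is symmetric — valid.
(C) Mr ⊃ LMr is axiom 5; it is valid on a frame exactly when R is euclidean. Every such R is euclidean, so valid.
(D) MMr ⊃ Mr (the dual of axiom 4) characterises the transitive frames. Every such R is transitive — valid.
(E) Lr ⊃ Mr (axiom D) characterises the serial frames. Every such R is serial — valid.
(F) r ⊃ Lr is valid only on frames where every R-edge is a self-loop. Such an R need not be a subset of the identity — not valid.

A, B, C, D, E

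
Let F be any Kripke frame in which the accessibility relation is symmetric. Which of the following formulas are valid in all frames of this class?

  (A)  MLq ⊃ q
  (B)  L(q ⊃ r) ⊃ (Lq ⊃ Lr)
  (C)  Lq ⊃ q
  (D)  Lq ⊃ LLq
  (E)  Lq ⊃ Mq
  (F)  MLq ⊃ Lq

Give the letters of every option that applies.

A, B

(A) the dual of axiom B: valid iff R is symmetric. Every such R is symmetric — valid.
(B) L(q ⊃ r) ⊃ (Lq ⊃ Lr) is axiom K, valid on every Kripke frame — valid.
(C) Lq ⊃ q (axiom T) characterises the reflexive frames. Such an R need not be reflexive — not valid.
(D) Lq ⊃ LLq (axiom 4) characterises the transitive frames. Such an R need not be transitive — not valid.
(E) Lq ⊃ Mq is axiom D, which corresponds to seriality. Such an R need not be serial — not valid.
(F) MLq ⊃ Lq is the dual of axiom 5; it is valid on a frame exactly when R is euclidean. Such an R need not be euclidean, so not valid.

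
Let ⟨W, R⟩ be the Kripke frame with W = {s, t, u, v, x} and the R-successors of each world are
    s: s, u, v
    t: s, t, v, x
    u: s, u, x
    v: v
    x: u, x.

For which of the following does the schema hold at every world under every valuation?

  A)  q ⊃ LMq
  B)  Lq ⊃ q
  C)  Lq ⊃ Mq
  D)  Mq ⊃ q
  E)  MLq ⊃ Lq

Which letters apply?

B, C

R is reflexive: each world relates to itself.
R is not symmetric: s R v but not v R s.
R is not euclidean: s R u and s R v but not u R v.
R is serial: every world has an R-successor.
R is not a subset of the identity: s R u with s ≠ u.
(A) axiom B: valid iff R is symmetric. R is not symmetric — not valid.
(B) axiom T: valid iff R is reflexive. R is reflexive — valid.
(C) Lq ⊃ Mq is axiom D; it is valid on a frame exactly when R is serial. R is serial, so valid.
(D) Mq ⊃ q is the converse of T; it holds exactly when R ⊆ identity. Here R ⊄ identity — not valid.
(E) MLq ⊃ Lq (the dual of axiom 5) characterises the euclidean frames. R is not euclidean — not valid.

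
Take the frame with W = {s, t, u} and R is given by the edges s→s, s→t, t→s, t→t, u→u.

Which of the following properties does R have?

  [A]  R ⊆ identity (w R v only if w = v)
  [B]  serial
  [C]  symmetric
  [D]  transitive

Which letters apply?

(A) not ⊆ identity: s R t with s ≠ t.
(B) serial: every world has an R-successor.
(C) symmetric: every R-edge is matched by its reverse.
(D) transitive: R is closed under composition.

B, C, D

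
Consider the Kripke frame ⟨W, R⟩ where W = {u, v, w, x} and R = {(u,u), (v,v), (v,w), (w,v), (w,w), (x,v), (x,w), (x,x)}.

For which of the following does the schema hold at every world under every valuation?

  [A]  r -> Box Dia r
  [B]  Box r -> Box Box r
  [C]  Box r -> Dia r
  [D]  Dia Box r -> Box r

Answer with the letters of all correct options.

B, C

R is not symmetric: x R v but not v R x.
R is transitive: R is closed under composition.
R is not euclidean: x R v and x R x but not v R x.
R is serial: every world has an R-successor.
(A) r -> Box Dia r (axiom B) characterises the symmetric frames. R is not symmetric — not valid.
(B) Box r -> Box Box r is axiom 4; it is valid on a frame exactly when R is transitive. R is transitive, so valid.
(C) Box r -> Dia r is axiom D, which corresponds to seriality. R is serial — valid.
(D) Dia Box r -> Box r is the dual of axiom 5, which corresponds to the euclidean property. R is not euclidean — not valid.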